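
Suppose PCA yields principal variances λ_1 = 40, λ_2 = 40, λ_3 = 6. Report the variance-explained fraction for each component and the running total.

Step 1 — total variance = trace(Sigma) = Σ λ_i = 40 + 40 + 6 = 86.

Step 2 — fraction explained by component i = λ_i / Σ λ:
  PC1: 40/86 = 0.4651
  PC2: 40/86 = 0.4651
  PC3: 6/86 = 0.0698

Step 3 — cumulative fraction after k components = (λ_1 + ... + λ_k) / Σ λ:
  k = 1: 40/86 = 0.4651
  k = 2: (40 + 40)/86 = 80/86 = 0.9302
  k = 3: (40 + 40 + 6)/86 = 86/86 = 1

Summary (fraction, with percent):

explained: PC1 0.4651 (46.51%), PC2 0.4651 (46.51%), PC3 0.0698 (6.98%);  cumulative: 0.4651, 0.9302, 1


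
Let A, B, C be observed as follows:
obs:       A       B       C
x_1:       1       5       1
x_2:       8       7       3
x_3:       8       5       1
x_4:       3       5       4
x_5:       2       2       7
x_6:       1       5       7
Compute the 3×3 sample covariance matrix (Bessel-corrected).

Step 1 — column means:
  mean(A) = (1 + 8 + 8 + 3 + 2 + 1) / 6 = 23/6 = 3.8333
  mean(B) = (5 + 7 + 5 + 5 + 2 + 5) / 6 = 29/6 = 4.8333
  mean(C) = (1 + 3 + 1 + 4 + 7 + 7) / 6 = 23/6 = 3.8333

Step 2 — sample covariance S[i,j] = (1/(n-1)) · Σ_k (x_{k,i} - mean_i) · (x_{k,j} - mean_j), with n-1 = 5.
  S[A,A] = ((-2.8333)·(-2.8333) + (4.1667)·(4.1667) + (4.1667)·(4.1667) + (-0.8333)·(-0.8333) + (-1.8333)·(-1.8333) + (-2.8333)·(-2.8333)) / 5 = 54.8333/5 = 10.9667
  S[A,B] = ((-2.8333)·(0.1667) + (4.1667)·(2.1667) + (4.1667)·(0.1667) + (-0.8333)·(0.1667) + (-1.8333)·(-2.8333) + (-2.8333)·(0.1667)) / 5 = 13.8333/5 = 2.7667
  S[A,C] = ((-2.8333)·(-2.8333) + (4.1667)·(-0.8333) + (4.1667)·(-2.8333) + (-0.8333)·(0.1667) + (-1.8333)·(3.1667) + (-2.8333)·(3.1667)) / 5 = -22.1667/5 = -4.4333
  S[B,B] = ((0.1667)·(0.1667) + (2.1667)·(2.1667) + (0.1667)·(0.1667) + (0.1667)·(0.1667) + (-2.8333)·(-2.8333) + (0.1667)·(0.1667)) / 5 = 12.8333/5 = 2.5667
  S[B,C] = ((0.1667)·(-2.8333) + (2.1667)·(-0.8333) + (0.1667)·(-2.8333) + (0.1667)·(0.1667) + (-2.8333)·(3.1667) + (0.1667)·(3.1667)) / 5 = -11.1667/5 = -2.2333
  S[C,C] = ((-2.8333)·(-2.8333) + (-0.8333)·(-0.8333) + (-2.8333)·(-2.8333) + (0.1667)·(0.1667) + (3.1667)·(3.1667) + (3.1667)·(3.1667)) / 5 = 36.8333/5 = 7.3667

S is symmetric (S[j,i] = S[i,j]). Assembling:

S = [[10.9667, 2.7667, -4.4333],
 [2.7667, 2.5667, -2.2333],
 [-4.4333, -2.2333, 7.3667]]


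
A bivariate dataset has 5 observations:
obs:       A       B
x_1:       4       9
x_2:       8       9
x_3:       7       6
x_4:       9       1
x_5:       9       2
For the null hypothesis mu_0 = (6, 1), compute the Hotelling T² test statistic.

Step 1 — sample mean vector:
  mean(A) = (4 + 8 + 7 + 9 + 9) / 5 = 37/5 = 7.4
  mean(B) = (9 + 9 + 6 + 1 + 2) / 5 = 27/5 = 5.4
  x̄ = (7.4, 5.4),  deviation x̄ - mu_0 = (7.4, 5.4) - (6, 1) = (1.4, 4.4).

Step 2 — sample covariance matrix, S[i,j] = (1/(n-1)) · Σ_k (x_{k,i} - mean_i) · (x_{k,j} - mean_j), divisor n-1 = 4:
  S[A,A] = ((-3.4)·(-3.4) + (0.6)·(0.6) + (-0.4)·(-0.4) + (1.6)·(1.6) + (1.6)·(1.6)) / 4 = 17.2/4 = 4.3
  S[A,B] = ((-3.4)·(3.6) + (0.6)·(3.6) + (-0.4)·(0.6) + (1.6)·(-4.4) + (1.6)·(-3.4)) / 4 = -22.8/4 = -5.7
  S[B,B] = ((3.6)·(3.6) + (3.6)·(3.6) + (0.6)·(0.6) + (-4.4)·(-4.4) + (-3.4)·(-3.4)) / 4 = 57.2/4 = 14.3
  S = [[4.3, -5.7],
 [-5.7, 14.3]].

Step 3 — invert S. det(S) = 4.3·14.3 - (-5.7)² = 29.
  S^{-1} = (1/det) · [[d, -b], [-b, a]] = [[0.4931, 0.1966],
 [0.1966, 0.1483]].

Step 4 — quadratic form (x̄ - mu_0)^T · S^{-1} · (x̄ - mu_0):
  S^{-1} · (x̄ - mu_0) = (1.5552, 0.9276),
  (x̄ - mu_0)^T · [...] = (1.4)·(1.5552) + (4.4)·(0.9276) = 6.2586.

Step 5 — scale by n: T² = 5 · 6.2586 = 31.2931.

T² ≈ 31.2931


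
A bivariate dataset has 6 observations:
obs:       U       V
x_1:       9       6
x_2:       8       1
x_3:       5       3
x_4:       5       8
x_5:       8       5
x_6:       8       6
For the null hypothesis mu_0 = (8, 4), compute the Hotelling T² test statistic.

Step 1 — sample mean vector:
  mean(U) = (9 + 8 + 5 + 5 + 8 + 8) / 6 = 43/6 = 7.1667
  mean(V) = (6 + 1 + 3 + 8 + 5 + 6) / 6 = 29/6 = 4.8333
  x̄ = (7.1667, 4.8333),  deviation x̄ - mu_0 = (7.1667, 4.8333) - (8, 4) = (-0.8333, 0.8333).

Step 2 — sample covariance matrix, S[i,j] = (1/(n-1)) · Σ_k (x_{k,i} - mean_i) · (x_{k,j} - mean_j), divisor n-1 = 5:
  S[U,U] = ((1.8333)·(1.8333) + (0.8333)·(0.8333) + (-2.1667)·(-2.1667) + (-2.1667)·(-2.1667) + (0.8333)·(0.8333) + (0.8333)·(0.8333)) / 5 = 14.8333/5 = 2.9667
  S[U,V] = ((1.8333)·(1.1667) + (0.8333)·(-3.8333) + (-2.1667)·(-1.8333) + (-2.1667)·(3.1667) + (0.8333)·(0.1667) + (0.8333)·(1.1667)) / 5 = -2.8333/5 = -0.5667
  S[V,V] = ((1.1667)·(1.1667) + (-3.8333)·(-3.8333) + (-1.8333)·(-1.8333) + (3.1667)·(3.1667) + (0.1667)·(0.1667) + (1.1667)·(1.1667)) / 5 = 30.8333/5 = 6.1667
  S = [[2.9667, -0.5667],
 [-0.5667, 6.1667]].

Step 3 — invert S. det(S) = 2.9667·6.1667 - (-0.5667)² = 17.9733.
  S^{-1} = (1/det) · [[d, -b], [-b, a]] = [[0.3431, 0.0315],
 [0.0315, 0.1651]].

Step 4 — quadratic form (x̄ - mu_0)^T · S^{-1} · (x̄ - mu_0):
  S^{-1} · (x̄ - mu_0) = (-0.2596, 0.1113),
  (x̄ - mu_0)^T · [...] = (-0.8333)·(-0.2596) + (0.8333)·(0.1113) = 0.3091.

Step 5 — scale by n: T² = 6 · 0.3091 = 1.8546.

T² ≈ 1.8546


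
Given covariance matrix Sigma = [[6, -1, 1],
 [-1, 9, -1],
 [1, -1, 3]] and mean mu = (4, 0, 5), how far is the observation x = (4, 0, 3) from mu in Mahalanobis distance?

Step 1 — centre the observation: (x - mu) = (0, 0, -2).

Step 2 — invert Sigma (cofactor / det for 3×3, or solve directly):
  Sigma^{-1} = [[0.1781, 0.0137, -0.0548],
 [0.0137, 0.1164, 0.0342],
 [-0.0548, 0.0342, 0.363]].

Step 3 — form the quadratic (x - mu)^T · Sigma^{-1} · (x - mu):
  Sigma^{-1} · (x - mu) = (0.1096, -0.0685, -0.726).
  (x - mu)^T · [Sigma^{-1} · (x - mu)] = (0)·(0.1096) + (0)·(-0.0685) + (-2)·(-0.726) = 1.4521.

Step 4 — take square root: d = √(1.4521) ≈ 1.205.

d(x, mu) = √(1.4521) ≈ 1.205


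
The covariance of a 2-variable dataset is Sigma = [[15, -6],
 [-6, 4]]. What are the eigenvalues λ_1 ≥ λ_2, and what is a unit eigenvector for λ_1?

Step 1 — characteristic polynomial of 2×2 Sigma:
  det(Sigma - λI) = λ² - trace · λ + det = 0.
  trace = 15 + 4 = 19, det = 15·4 - (-6)² = 24.
Step 2 — discriminant:
  Δ = trace² - 4·det = 361 - 96 = 265.
Step 3 — eigenvalues:
  λ = (trace ± √Δ)/2 = (19 ± 16.2788)/2,
  λ_1 = 17.6394,  λ_2 = 1.3606.

Step 4 — unit eigenvector for λ_1: solve (Sigma - λ_1 I)v = 0. First row:
  (15 - 17.6394)·v_x + (-6)·v_y = 0, i.e. (-2.6394)·v_x + (-6)·v_y = 0,
  so v ∝ (b, λ_1 - a) = (-6, 2.6394); multiply by -1 so the first entry is positive: u = (6, -2.6394).
  ||u|| = √((6)² + (-2.6394)²) = √(42.9665) ≈ 6.5549,
  v_1 = u/||u|| ≈ (0.9153, -0.4027) (||v_1|| = 1).

λ_1 = 17.6394,  λ_2 = 1.3606;  v_1 ≈ (0.9153, -0.4027)


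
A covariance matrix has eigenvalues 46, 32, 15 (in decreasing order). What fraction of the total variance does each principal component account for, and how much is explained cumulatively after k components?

Step 1 — total variance = trace(Sigma) = Σ λ_i = 46 + 32 + 15 = 93.

Step 2 — fraction explained by component i = λ_i / Σ λ:
  PC1: 46/93 = 0.4946
  PC2: 32/93 = 0.3441
  PC3: 15/93 = 0.1613

Step 3 — cumulative fraction after k components = (λ_1 + ... + λ_k) / Σ λ:
  k = 1: 46/93 = 0.4946
  k = 2: (46 + 32)/93 = 78/93 = 0.8387
  k = 3: (46 + 32 + 15)/93 = 93/93 = 1

Summary (fraction, with percent):

explained: PC1 0.4946 (49.46%), PC2 0.3441 (34.41%), PC3 0.1613 (16.13%);  cumulative: 0.4946, 0.8387, 1


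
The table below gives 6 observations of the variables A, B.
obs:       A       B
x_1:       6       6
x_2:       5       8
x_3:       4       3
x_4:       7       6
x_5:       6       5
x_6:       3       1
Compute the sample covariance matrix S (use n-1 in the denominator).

Step 1 — column means:
  mean(A) = (6 + 5 + 4 + 7 + 6 + 3) / 6 = 31/6 = 5.1667
  mean(B) = (6 + 8 + 3 + 6 + 5 + 1) / 6 = 29/6 = 4.8333

Step 2 — sample covariance S[i,j] = (1/(n-1)) · Σ_k (x_{k,i} - mean_i) · (x_{k,j} - mean_j), with n-1 = 5.
  S[A,A] = ((0.8333)·(0.8333) + (-0.1667)·(-0.1667) + (-1.1667)·(-1.1667) + (1.8333)·(1.8333) + (0.8333)·(0.8333) + (-2.1667)·(-2.1667)) / 5 = 10.8333/5 = 2.1667
  S[A,B] = ((0.8333)·(1.1667) + (-0.1667)·(3.1667) + (-1.1667)·(-1.8333) + (1.8333)·(1.1667) + (0.8333)·(0.1667) + (-2.1667)·(-3.8333)) / 5 = 13.1667/5 = 2.6333
  S[B,B] = ((1.1667)·(1.1667) + (3.1667)·(3.1667) + (-1.8333)·(-1.8333) + (1.1667)·(1.1667) + (0.1667)·(0.1667) + (-3.8333)·(-3.8333)) / 5 = 30.8333/5 = 6.1667

S is symmetric (S[j,i] = S[i,j]). Assembling:

S = [[2.1667, 2.6333],
 [2.6333, 6.1667]]


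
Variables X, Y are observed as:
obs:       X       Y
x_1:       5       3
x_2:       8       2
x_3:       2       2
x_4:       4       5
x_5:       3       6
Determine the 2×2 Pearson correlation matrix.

Step 1 — column means:
  mean(X) = (5 + 8 + 2 + 4 + 3) / 5 = 22/5 = 4.4
  mean(Y) = (3 + 2 + 2 + 5 + 6) / 5 = 18/5 = 3.6

Step 2 — sample variances and covariances s[i,j] = (1/(n-1)) · Σ_k (x_{k,i} - mean_i) · (x_{k,j} - mean_j), with n-1 = 4:
  s[X,X] = ((0.6)·(0.6) + (3.6)·(3.6) + (-2.4)·(-2.4) + (-0.4)·(-0.4) + (-1.4)·(-1.4)) / 4 = 21.2/4 = 5.3
  s[X,Y] = ((0.6)·(-0.6) + (3.6)·(-1.6) + (-2.4)·(-1.6) + (-0.4)·(1.4) + (-1.4)·(2.4)) / 4 = -6.2/4 = -1.55
  s[Y,Y] = ((-0.6)·(-0.6) + (-1.6)·(-1.6) + (-1.6)·(-1.6) + (1.4)·(1.4) + (2.4)·(2.4)) / 4 = 13.2/4 = 3.3
  Sample standard deviations s_i = √(s[i,i]):
  s(X) = √(5.3) = 2.3022
  s(Y) = √(3.3) = 1.8166

Step 3 — r_{ij} = s_{ij} / (s_i · s_j):
  r[X,X] = 1 (diagonal).
  r[X,Y] = -1.55 / (2.3022 · 1.8166) = -1.55 / 4.1821 = -0.3706
  r[Y,Y] = 1 (diagonal).

R is symmetric with unit diagonal. Assembling:

R = [[1, -0.3706],
 [-0.3706, 1]]


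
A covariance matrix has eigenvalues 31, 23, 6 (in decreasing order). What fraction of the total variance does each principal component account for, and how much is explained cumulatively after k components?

Step 1 — total variance = trace(Sigma) = Σ λ_i = 31 + 23 + 6 = 60.

Step 2 — fraction explained by component i = λ_i / Σ λ:
  PC1: 31/60 = 0.5167
  PC2: 23/60 = 0.3833
  PC3: 6/60 = 0.1

Step 3 — cumulative fraction after k components = (λ_1 + ... + λ_k) / Σ λ:
  k = 1: 31/60 = 0.5167
  k = 2: (31 + 23)/60 = 54/60 = 0.9
  k = 3: (31 + 23 + 6)/60 = 60/60 = 1

Summary (fraction, with percent):

explained: PC1 0.5167 (51.67%), PC2 0.3833 (38.33%), PC3 0.1 (10%);  cumulative: 0.5167, 0.9, 1


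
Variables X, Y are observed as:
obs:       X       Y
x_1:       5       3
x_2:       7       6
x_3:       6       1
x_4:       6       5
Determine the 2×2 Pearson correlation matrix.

Step 1 — column means:
  mean(X) = (5 + 7 + 6 + 6) / 4 = 24/4 = 6
  mean(Y) = (3 + 6 + 1 + 5) / 4 = 15/4 = 3.75

Step 2 — sample variances and covariances s[i,j] = (1/(n-1)) · Σ_k (x_{k,i} - mean_i) · (x_{k,j} - mean_j), with n-1 = 3:
  s[X,X] = ((-1)·(-1) + (1)·(1) + (0)·(0) + (0)·(0)) / 3 = 2/3 = 0.6667
  s[X,Y] = ((-1)·(-0.75) + (1)·(2.25) + (0)·(-2.75) + (0)·(1.25)) / 3 = 3/3 = 1
  s[Y,Y] = ((-0.75)·(-0.75) + (2.25)·(2.25) + (-2.75)·(-2.75) + (1.25)·(1.25)) / 3 = 14.75/3 = 4.9167
  Sample standard deviations s_i = √(s[i,i]):
  s(X) = √(0.6667) = 0.8165
  s(Y) = √(4.9167) = 2.2174

Step 3 — r_{ij} = s_{ij} / (s_i · s_j):
  r[X,X] = 1 (diagonal).
  r[X,Y] = 1 / (0.8165 · 2.2174) = 1 / 1.8105 = 0.5523
  r[Y,Y] = 1 (diagonal).

R is symmetric with unit diagonal. Assembling:

R = [[1, 0.5523],
 [0.5523, 1]]


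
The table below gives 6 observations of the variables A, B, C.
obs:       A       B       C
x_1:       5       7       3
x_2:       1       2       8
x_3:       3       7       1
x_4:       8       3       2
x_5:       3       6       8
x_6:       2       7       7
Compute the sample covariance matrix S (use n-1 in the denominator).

Step 1 — column means:
  mean(A) = (5 + 1 + 3 + 8 + 3 + 2) / 6 = 22/6 = 3.6667
  mean(B) = (7 + 2 + 7 + 3 + 6 + 7) / 6 = 32/6 = 5.3333
  mean(C) = (3 + 8 + 1 + 2 + 8 + 7) / 6 = 29/6 = 4.8333

Step 2 — sample covariance S[i,j] = (1/(n-1)) · Σ_k (x_{k,i} - mean_i) · (x_{k,j} - mean_j), with n-1 = 5.
  S[A,A] = ((1.3333)·(1.3333) + (-2.6667)·(-2.6667) + (-0.6667)·(-0.6667) + (4.3333)·(4.3333) + (-0.6667)·(-0.6667) + (-1.6667)·(-1.6667)) / 5 = 31.3333/5 = 6.2667
  S[A,B] = ((1.3333)·(1.6667) + (-2.6667)·(-3.3333) + (-0.6667)·(1.6667) + (4.3333)·(-2.3333) + (-0.6667)·(0.6667) + (-1.6667)·(1.6667)) / 5 = -3.3333/5 = -0.6667
  S[A,C] = ((1.3333)·(-1.8333) + (-2.6667)·(3.1667) + (-0.6667)·(-3.8333) + (4.3333)·(-2.8333) + (-0.6667)·(3.1667) + (-1.6667)·(2.1667)) / 5 = -26.3333/5 = -5.2667
  S[B,B] = ((1.6667)·(1.6667) + (-3.3333)·(-3.3333) + (1.6667)·(1.6667) + (-2.3333)·(-2.3333) + (0.6667)·(0.6667) + (1.6667)·(1.6667)) / 5 = 25.3333/5 = 5.0667
  S[B,C] = ((1.6667)·(-1.8333) + (-3.3333)·(3.1667) + (1.6667)·(-3.8333) + (-2.3333)·(-2.8333) + (0.6667)·(3.1667) + (1.6667)·(2.1667)) / 5 = -7.6667/5 = -1.5333
  S[C,C] = ((-1.8333)·(-1.8333) + (3.1667)·(3.1667) + (-3.8333)·(-3.8333) + (-2.8333)·(-2.8333) + (3.1667)·(3.1667) + (2.1667)·(2.1667)) / 5 = 50.8333/5 = 10.1667

S is symmetric (S[j,i] = S[i,j]). Assembling:

S = [[6.2667, -0.6667, -5.2667],
 [-0.6667, 5.0667, -1.5333],
 [-5.2667, -1.5333, 10.1667]]


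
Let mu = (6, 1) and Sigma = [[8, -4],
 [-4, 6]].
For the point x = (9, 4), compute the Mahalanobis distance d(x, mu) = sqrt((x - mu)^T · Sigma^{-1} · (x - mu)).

Step 1 — centre the observation: (x - mu) = (3, 3).

Step 2 — invert Sigma. det(Sigma) = 8·6 - (-4)² = 32.
  Sigma^{-1} = (1/det) · [[d, -b], [-b, a]] = [[0.1875, 0.125],
 [0.125, 0.25]].

Step 3 — form the quadratic (x - mu)^T · Sigma^{-1} · (x - mu):
  Sigma^{-1} · (x - mu) = (0.9375, 1.125).
  (x - mu)^T · [Sigma^{-1} · (x - mu)] = (3)·(0.9375) + (3)·(1.125) = 6.1875.

Step 4 — take square root: d = √(6.1875) ≈ 2.4875.

d(x, mu) = √(6.1875) ≈ 2.4875


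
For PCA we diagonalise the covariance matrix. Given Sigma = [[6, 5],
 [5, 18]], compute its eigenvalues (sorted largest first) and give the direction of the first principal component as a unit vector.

Step 1 — characteristic polynomial of 2×2 Sigma:
  det(Sigma - λI) = λ² - trace · λ + det = 0.
  trace = 6 + 18 = 24, det = 6·18 - (5)² = 83.
Step 2 — discriminant:
  Δ = trace² - 4·det = 576 - 332 = 244.
Step 3 — eigenvalues:
  λ = (trace ± √Δ)/2 = (24 ± 15.6205)/2,
  λ_1 = 19.8102,  λ_2 = 4.1898.

Step 4 — unit eigenvector for λ_1: solve (Sigma - λ_1 I)v = 0. First row:
  (6 - 19.8102)·v_x + (5)·v_y = 0, i.e. (-13.8102)·v_x + (5)·v_y = 0,
  so v ∝ (b, λ_1 - a) = (5, 13.8102) = u.
  ||u|| = √((5)² + (13.8102)²) = √(215.723) ≈ 14.6875,
  v_1 = u/||u|| ≈ (0.3404, 0.9403) (||v_1|| = 1).

λ_1 = 19.8102,  λ_2 = 4.1898;  v_1 ≈ (0.3404, 0.9403)


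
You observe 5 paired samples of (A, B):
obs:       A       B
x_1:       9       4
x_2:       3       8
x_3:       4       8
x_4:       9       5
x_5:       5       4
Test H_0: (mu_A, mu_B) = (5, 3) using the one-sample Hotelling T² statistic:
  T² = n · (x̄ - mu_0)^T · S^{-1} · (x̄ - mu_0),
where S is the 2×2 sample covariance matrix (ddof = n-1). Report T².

Step 1 — sample mean vector:
  mean(A) = (9 + 3 + 4 + 9 + 5) / 5 = 30/5 = 6
  mean(B) = (4 + 8 + 8 + 5 + 4) / 5 = 29/5 = 5.8
  x̄ = (6, 5.8),  deviation x̄ - mu_0 = (6, 5.8) - (5, 3) = (1, 2.8).

Step 2 — sample covariance matrix, S[i,j] = (1/(n-1)) · Σ_k (x_{k,i} - mean_i) · (x_{k,j} - mean_j), divisor n-1 = 4:
  S[A,A] = ((3)·(3) + (-3)·(-3) + (-2)·(-2) + (3)·(3) + (-1)·(-1)) / 4 = 32/4 = 8
  S[A,B] = ((3)·(-1.8) + (-3)·(2.2) + (-2)·(2.2) + (3)·(-0.8) + (-1)·(-1.8)) / 4 = -17/4 = -4.25
  S[B,B] = ((-1.8)·(-1.8) + (2.2)·(2.2) + (2.2)·(2.2) + (-0.8)·(-0.8) + (-1.8)·(-1.8)) / 4 = 16.8/4 = 4.2
  S = [[8, -4.25],
 [-4.25, 4.2]].

Step 3 — invert S. det(S) = 8·4.2 - (-4.25)² = 15.5375.
  S^{-1} = (1/det) · [[d, -b], [-b, a]] = [[0.2703, 0.2735],
 [0.2735, 0.5149]].

Step 4 — quadratic form (x̄ - mu_0)^T · S^{-1} · (x̄ - mu_0):
  S^{-1} · (x̄ - mu_0) = (1.0362, 1.7152),
  (x̄ - mu_0)^T · [...] = (1)·(1.0362) + (2.8)·(1.7152) = 5.8388.

Step 5 — scale by n: T² = 5 · 5.8388 = 29.1939.

T² ≈ 29.1939


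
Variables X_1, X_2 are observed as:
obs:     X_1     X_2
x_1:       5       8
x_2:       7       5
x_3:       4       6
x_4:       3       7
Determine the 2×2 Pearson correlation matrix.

Step 1 — column means:
  mean(X_1) = (5 + 7 + 4 + 3) / 4 = 19/4 = 4.75
  mean(X_2) = (8 + 5 + 6 + 7) / 4 = 26/4 = 6.5

Step 2 — sample variances and covariances s[i,j] = (1/(n-1)) · Σ_k (x_{k,i} - mean_i) · (x_{k,j} - mean_j), with n-1 = 3:
  s[X_1,X_1] = ((0.25)·(0.25) + (2.25)·(2.25) + (-0.75)·(-0.75) + (-1.75)·(-1.75)) / 3 = 8.75/3 = 2.9167
  s[X_1,X_2] = ((0.25)·(1.5) + (2.25)·(-1.5) + (-0.75)·(-0.5) + (-1.75)·(0.5)) / 3 = -3.5/3 = -1.1667
  s[X_2,X_2] = ((1.5)·(1.5) + (-1.5)·(-1.5) + (-0.5)·(-0.5) + (0.5)·(0.5)) / 3 = 5/3 = 1.6667
  Sample standard deviations s_i = √(s[i,i]):
  s(X_1) = √(2.9167) = 1.7078
  s(X_2) = √(1.6667) = 1.291

Step 3 — r_{ij} = s_{ij} / (s_i · s_j):
  r[X_1,X_1] = 1 (diagonal).
  r[X_1,X_2] = -1.1667 / (1.7078 · 1.291) = -1.1667 / 2.2048 = -0.5292
  r[X_2,X_2] = 1 (diagonal).

R is symmetric with unit diagonal. Assembling:

R = [[1, -0.5292],
 [-0.5292, 1]]


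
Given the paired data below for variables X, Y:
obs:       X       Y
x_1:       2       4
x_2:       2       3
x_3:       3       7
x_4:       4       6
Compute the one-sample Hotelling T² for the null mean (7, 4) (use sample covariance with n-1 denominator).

Step 1 — sample mean vector:
  mean(X) = (2 + 2 + 3 + 4) / 4 = 11/4 = 2.75
  mean(Y) = (4 + 3 + 7 + 6) / 4 = 20/4 = 5
  x̄ = (2.75, 5),  deviation x̄ - mu_0 = (2.75, 5) - (7, 4) = (-4.25, 1).

Step 2 — sample covariance matrix, S[i,j] = (1/(n-1)) · Σ_k (x_{k,i} - mean_i) · (x_{k,j} - mean_j), divisor n-1 = 3:
  S[X,X] = ((-0.75)·(-0.75) + (-0.75)·(-0.75) + (0.25)·(0.25) + (1.25)·(1.25)) / 3 = 2.75/3 = 0.9167
  S[X,Y] = ((-0.75)·(-1) + (-0.75)·(-2) + (0.25)·(2) + (1.25)·(1)) / 3 = 4/3 = 1.3333
  S[Y,Y] = ((-1)·(-1) + (-2)·(-2) + (2)·(2) + (1)·(1)) / 3 = 10/3 = 3.3333
  S = [[0.9167, 1.3333],
 [1.3333, 3.3333]].

Step 3 — invert S. det(S) = 0.9167·3.3333 - (1.3333)² = 1.2778.
  S^{-1} = (1/det) · [[d, -b], [-b, a]] = [[2.6087, -1.0435],
 [-1.0435, 0.7174]].

Step 4 — quadratic form (x̄ - mu_0)^T · S^{-1} · (x̄ - mu_0):
  S^{-1} · (x̄ - mu_0) = (-12.1304, 5.1522),
  (x̄ - mu_0)^T · [...] = (-4.25)·(-12.1304) + (1)·(5.1522) = 56.7065.

Step 5 — scale by n: T² = 4 · 56.7065 = 226.8261.

T² ≈ 226.8261


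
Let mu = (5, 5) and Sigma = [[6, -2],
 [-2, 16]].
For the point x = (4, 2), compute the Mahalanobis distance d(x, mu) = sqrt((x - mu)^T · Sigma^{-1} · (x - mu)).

Step 1 — centre the observation: (x - mu) = (-1, -3).

Step 2 — invert Sigma. det(Sigma) = 6·16 - (-2)² = 92.
  Sigma^{-1} = (1/det) · [[d, -b], [-b, a]] = [[0.1739, 0.0217],
 [0.0217, 0.0652]].

Step 3 — form the quadratic (x - mu)^T · Sigma^{-1} · (x - mu):
  Sigma^{-1} · (x - mu) = (-0.2391, -0.2174).
  (x - mu)^T · [Sigma^{-1} · (x - mu)] = (-1)·(-0.2391) + (-3)·(-0.2174) = 0.8913.

Step 4 — take square root: d = √(0.8913) ≈ 0.9441.

d(x, mu) = √(0.8913) ≈ 0.9441


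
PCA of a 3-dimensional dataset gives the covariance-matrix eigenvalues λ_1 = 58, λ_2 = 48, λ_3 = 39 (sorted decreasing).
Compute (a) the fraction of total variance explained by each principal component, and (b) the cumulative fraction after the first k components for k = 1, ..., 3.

Step 1 — total variance = trace(Sigma) = Σ λ_i = 58 + 48 + 39 = 145.

Step 2 — fraction explained by component i = λ_i / Σ λ:
  PC1: 58/145 = 0.4
  PC2: 48/145 = 0.331
  PC3: 39/145 = 0.269

Step 3 — cumulative fraction after k components = (λ_1 + ... + λ_k) / Σ λ:
  k = 1: 58/145 = 0.4
  k = 2: (58 + 48)/145 = 106/145 = 0.731
  k = 3: (58 + 48 + 39)/145 = 145/145 = 1

Summary (fraction, with percent):

explained: PC1 0.4 (40%), PC2 0.331 (33.1%), PC3 0.269 (26.9%);  cumulative: 0.4, 0.731, 1


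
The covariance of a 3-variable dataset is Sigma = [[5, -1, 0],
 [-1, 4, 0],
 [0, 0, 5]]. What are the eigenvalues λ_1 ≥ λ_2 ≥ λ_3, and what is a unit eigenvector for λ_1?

Step 1 — characteristic polynomial p(λ) = det(λI - Sigma) = λ³ - tr·λ² + c_1·λ - det, where tr = trace, c_1 = sum of the principal 2×2 minors, det = det(Sigma):
  tr = 5 + 4 + 5 = 14,
  c_1 = (5·4 - (-1)²) + (5·5 - (0)²) + (4·5 - (0)²) = 19 + 25 + 20 = 64,
  det = 5·(4·5 - (0)²) - (-1)·((-1)·5 - (0)·(0)) + (0)·((-1)·(0) - 4·(0)) = 5·(20) - (-1)·(-5) + (0)·(0) = 95.
  So p(λ) = λ³ - 14λ² + 64λ - 95.
Step 2 — look for an integer root (rational root theorem: any rational root is an integer divisor of 95). Testing λ = 5:
  p(5) = 125 - 350 + 320 - 95 = 0  ✓
  Dividing out (λ - 5): p(λ) = (λ - 5)(λ² - 9λ + 19).
Step 3 — remaining eigenvalues from the quadratic λ² - 9λ + 19 = 0:
  Δ = 9² - 4·19 = 81 - 76 = 5,  λ = (9 ± √5)/2 = (9 ± 2.2361)/2 ≈ 5.618 or 3.382.
  Sorted: λ_1 = 5.618,  λ_2 = 5,  λ_3 = 3.382  (check: sum = 14 = tr ✓).

Step 4 — unit eigenvector for λ_1 ≈ 5.618: v spans the null space of (Sigma - λ_1 I), whose rows are
  r_1 = (-0.618, -1, 0),  r_2 = (-1, -1.618, 0),  r_3 = (0, 0, -0.618).
  v is orthogonal to every row, so take v ∝ r_1 × r_3 = ((-1)·(-0.618) - (0)·(0), (0)·(0) - (-0.618)·(-0.618), (-0.618)·(0) - (-1)·(0)) ≈ (0.618, -0.382, 0).
  Let u = (0.618, -0.382, 0).
  ||u|| = √((0.618)² + (-0.382)² + (0)²) = √(0.5279) ≈ 0.7265,  v_1 = u/||u|| ≈ (0.8507, -0.5257, 0) (||v_1|| = 1).

λ_1 = 5.618,  λ_2 = 5,  λ_3 = 3.382;  v_1 ≈ (0.8507, -0.5257, 0)


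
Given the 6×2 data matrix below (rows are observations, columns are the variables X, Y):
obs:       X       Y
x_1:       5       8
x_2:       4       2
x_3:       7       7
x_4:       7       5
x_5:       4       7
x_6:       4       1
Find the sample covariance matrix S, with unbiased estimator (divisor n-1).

Step 1 — column means:
  mean(X) = (5 + 4 + 7 + 7 + 4 + 4) / 6 = 31/6 = 5.1667
  mean(Y) = (8 + 2 + 7 + 5 + 7 + 1) / 6 = 30/6 = 5

Step 2 — sample covariance S[i,j] = (1/(n-1)) · Σ_k (x_{k,i} - mean_i) · (x_{k,j} - mean_j), with n-1 = 5.
  S[X,X] = ((-0.1667)·(-0.1667) + (-1.1667)·(-1.1667) + (1.8333)·(1.8333) + (1.8333)·(1.8333) + (-1.1667)·(-1.1667) + (-1.1667)·(-1.1667)) / 5 = 10.8333/5 = 2.1667
  S[X,Y] = ((-0.1667)·(3) + (-1.1667)·(-3) + (1.8333)·(2) + (1.8333)·(0) + (-1.1667)·(2) + (-1.1667)·(-4)) / 5 = 9/5 = 1.8
  S[Y,Y] = ((3)·(3) + (-3)·(-3) + (2)·(2) + (0)·(0) + (2)·(2) + (-4)·(-4)) / 5 = 42/5 = 8.4

S is symmetric (S[j,i] = S[i,j]). Assembling:

S = [[2.1667, 1.8],
 [1.8, 8.4]]


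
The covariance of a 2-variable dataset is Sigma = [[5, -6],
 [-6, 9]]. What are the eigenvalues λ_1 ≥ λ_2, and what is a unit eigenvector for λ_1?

Step 1 — characteristic polynomial of 2×2 Sigma:
  det(Sigma - λI) = λ² - trace · λ + det = 0.
  trace = 5 + 9 = 14, det = 5·9 - (-6)² = 9.
Step 2 — discriminant:
  Δ = trace² - 4·det = 196 - 36 = 160.
Step 3 — eigenvalues:
  λ = (trace ± √Δ)/2 = (14 ± 12.6491)/2,
  λ_1 = 13.3246,  λ_2 = 0.6754.

Step 4 — unit eigenvector for λ_1: solve (Sigma - λ_1 I)v = 0. First row:
  (5 - 13.3246)·v_x + (-6)·v_y = 0, i.e. (-8.3246)·v_x + (-6)·v_y = 0,
  so v ∝ (b, λ_1 - a) = (-6, 8.3246); multiply by -1 so the first entry is positive: u = (6, -8.3246).
  ||u|| = √((6)² + (-8.3246)²) = √(105.2982) ≈ 10.2615,
  v_1 = u/||u|| ≈ (0.5847, -0.8112) (||v_1|| = 1).

λ_1 = 13.3246,  λ_2 = 0.6754;  v_1 ≈ (0.5847, -0.8112)


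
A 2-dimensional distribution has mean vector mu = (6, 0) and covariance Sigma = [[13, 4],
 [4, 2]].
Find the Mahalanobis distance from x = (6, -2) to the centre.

Step 1 — centre the observation: (x - mu) = (0, -2).

Step 2 — invert Sigma. det(Sigma) = 13·2 - (4)² = 10.
  Sigma^{-1} = (1/det) · [[d, -b], [-b, a]] = [[0.2, -0.4],
 [-0.4, 1.3]].

Step 3 — form the quadratic (x - mu)^T · Sigma^{-1} · (x - mu):
  Sigma^{-1} · (x - mu) = (0.8, -2.6).
  (x - mu)^T · [Sigma^{-1} · (x - mu)] = (0)·(0.8) + (-2)·(-2.6) = 5.2.

Step 4 — take square root: d = √(5.2) ≈ 2.2804.

d(x, mu) = √(5.2) ≈ 2.2804


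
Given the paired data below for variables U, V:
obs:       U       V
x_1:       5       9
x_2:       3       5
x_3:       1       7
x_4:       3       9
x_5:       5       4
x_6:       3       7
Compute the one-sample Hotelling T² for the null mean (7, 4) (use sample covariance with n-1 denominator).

Step 1 — sample mean vector:
  mean(U) = (5 + 3 + 1 + 3 + 5 + 3) / 6 = 20/6 = 3.3333
  mean(V) = (9 + 5 + 7 + 9 + 4 + 7) / 6 = 41/6 = 6.8333
  x̄ = (3.3333, 6.8333),  deviation x̄ - mu_0 = (3.3333, 6.8333) - (7, 4) = (-3.6667, 2.8333).

Step 2 — sample covariance matrix, S[i,j] = (1/(n-1)) · Σ_k (x_{k,i} - mean_i) · (x_{k,j} - mean_j), divisor n-1 = 5:
  S[U,U] = ((1.6667)·(1.6667) + (-0.3333)·(-0.3333) + (-2.3333)·(-2.3333) + (-0.3333)·(-0.3333) + (1.6667)·(1.6667) + (-0.3333)·(-0.3333)) / 5 = 11.3333/5 = 2.2667
  S[U,V] = ((1.6667)·(2.1667) + (-0.3333)·(-1.8333) + (-2.3333)·(0.1667) + (-0.3333)·(2.1667) + (1.6667)·(-2.8333) + (-0.3333)·(0.1667)) / 5 = -1.6667/5 = -0.3333
  S[V,V] = ((2.1667)·(2.1667) + (-1.8333)·(-1.8333) + (0.1667)·(0.1667) + (2.1667)·(2.1667) + (-2.8333)·(-2.8333) + (0.1667)·(0.1667)) / 5 = 20.8333/5 = 4.1667
  S = [[2.2667, -0.3333],
 [-0.3333, 4.1667]].

Step 3 — invert S. det(S) = 2.2667·4.1667 - (-0.3333)² = 9.3333.
  S^{-1} = (1/det) · [[d, -b], [-b, a]] = [[0.4464, 0.0357],
 [0.0357, 0.2429]].

Step 4 — quadratic form (x̄ - mu_0)^T · S^{-1} · (x̄ - mu_0):
  S^{-1} · (x̄ - mu_0) = (-1.5357, 0.5571),
  (x̄ - mu_0)^T · [...] = (-3.6667)·(-1.5357) + (2.8333)·(0.5571) = 7.2095.

Step 5 — scale by n: T² = 6 · 7.2095 = 43.2571.

T² ≈ 43.2571


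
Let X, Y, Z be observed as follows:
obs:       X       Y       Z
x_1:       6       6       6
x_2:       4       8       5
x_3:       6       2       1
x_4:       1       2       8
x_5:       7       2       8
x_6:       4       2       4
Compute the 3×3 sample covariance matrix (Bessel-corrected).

Step 1 — column means:
  mean(X) = (6 + 4 + 6 + 1 + 7 + 4) / 6 = 28/6 = 4.6667
  mean(Y) = (6 + 8 + 2 + 2 + 2 + 2) / 6 = 22/6 = 3.6667
  mean(Z) = (6 + 5 + 1 + 8 + 8 + 4) / 6 = 32/6 = 5.3333

Step 2 — sample covariance S[i,j] = (1/(n-1)) · Σ_k (x_{k,i} - mean_i) · (x_{k,j} - mean_j), with n-1 = 5.
  S[X,X] = ((1.3333)·(1.3333) + (-0.6667)·(-0.6667) + (1.3333)·(1.3333) + (-3.6667)·(-3.6667) + (2.3333)·(2.3333) + (-0.6667)·(-0.6667)) / 5 = 23.3333/5 = 4.6667
  S[X,Y] = ((1.3333)·(2.3333) + (-0.6667)·(4.3333) + (1.3333)·(-1.6667) + (-3.6667)·(-1.6667) + (2.3333)·(-1.6667) + (-0.6667)·(-1.6667)) / 5 = 1.3333/5 = 0.2667
  S[X,Z] = ((1.3333)·(0.6667) + (-0.6667)·(-0.3333) + (1.3333)·(-4.3333) + (-3.6667)·(2.6667) + (2.3333)·(2.6667) + (-0.6667)·(-1.3333)) / 5 = -7.3333/5 = -1.4667
  S[Y,Y] = ((2.3333)·(2.3333) + (4.3333)·(4.3333) + (-1.6667)·(-1.6667) + (-1.6667)·(-1.6667) + (-1.6667)·(-1.6667) + (-1.6667)·(-1.6667)) / 5 = 35.3333/5 = 7.0667
  S[Y,Z] = ((2.3333)·(0.6667) + (4.3333)·(-0.3333) + (-1.6667)·(-4.3333) + (-1.6667)·(2.6667) + (-1.6667)·(2.6667) + (-1.6667)·(-1.3333)) / 5 = 0.6667/5 = 0.1333
  S[Z,Z] = ((0.6667)·(0.6667) + (-0.3333)·(-0.3333) + (-4.3333)·(-4.3333) + (2.6667)·(2.6667) + (2.6667)·(2.6667) + (-1.3333)·(-1.3333)) / 5 = 35.3333/5 = 7.0667

S is symmetric (S[j,i] = S[i,j]). Assembling:

S = [[4.6667, 0.2667, -1.4667],
 [0.2667, 7.0667, 0.1333],
 [-1.4667, 0.1333, 7.0667]]


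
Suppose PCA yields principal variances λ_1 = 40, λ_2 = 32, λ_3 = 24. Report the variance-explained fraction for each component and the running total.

Step 1 — total variance = trace(Sigma) = Σ λ_i = 40 + 32 + 24 = 96.

Step 2 — fraction explained by component i = λ_i / Σ λ:
  PC1: 40/96 = 0.4167
  PC2: 32/96 = 0.3333
  PC3: 24/96 = 0.25

Step 3 — cumulative fraction after k components = (λ_1 + ... + λ_k) / Σ λ:
  k = 1: 40/96 = 0.4167
  k = 2: (40 + 32)/96 = 72/96 = 0.75
  k = 3: (40 + 32 + 24)/96 = 96/96 = 1

Summary (fraction, with percent):

explained: PC1 0.4167 (41.67%), PC2 0.3333 (33.33%), PC3 0.25 (25%);  cumulative: 0.4167, 0.75, 1


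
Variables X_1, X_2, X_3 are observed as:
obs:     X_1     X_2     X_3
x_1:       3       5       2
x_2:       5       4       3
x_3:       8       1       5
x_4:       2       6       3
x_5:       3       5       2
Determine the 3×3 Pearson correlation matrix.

Step 1 — column means:
  mean(X_1) = (3 + 5 + 8 + 2 + 3) / 5 = 21/5 = 4.2
  mean(X_2) = (5 + 4 + 1 + 6 + 5) / 5 = 21/5 = 4.2
  mean(X_3) = (2 + 3 + 5 + 3 + 2) / 5 = 15/5 = 3

Step 2 — sample variances and covariances s[i,j] = (1/(n-1)) · Σ_k (x_{k,i} - mean_i) · (x_{k,j} - mean_j), with n-1 = 4:
  s[X_1,X_1] = ((-1.2)·(-1.2) + (0.8)·(0.8) + (3.8)·(3.8) + (-2.2)·(-2.2) + (-1.2)·(-1.2)) / 4 = 22.8/4 = 5.7
  s[X_1,X_2] = ((-1.2)·(0.8) + (0.8)·(-0.2) + (3.8)·(-3.2) + (-2.2)·(1.8) + (-1.2)·(0.8)) / 4 = -18.2/4 = -4.55
  s[X_1,X_3] = ((-1.2)·(-1) + (0.8)·(0) + (3.8)·(2) + (-2.2)·(0) + (-1.2)·(-1)) / 4 = 10/4 = 2.5
  s[X_2,X_2] = ((0.8)·(0.8) + (-0.2)·(-0.2) + (-3.2)·(-3.2) + (1.8)·(1.8) + (0.8)·(0.8)) / 4 = 14.8/4 = 3.7
  s[X_2,X_3] = ((0.8)·(-1) + (-0.2)·(0) + (-3.2)·(2) + (1.8)·(0) + (0.8)·(-1)) / 4 = -8/4 = -2
  s[X_3,X_3] = ((-1)·(-1) + (0)·(0) + (2)·(2) + (0)·(0) + (-1)·(-1)) / 4 = 6/4 = 1.5
  Sample standard deviations s_i = √(s[i,i]):
  s(X_1) = √(5.7) = 2.3875
  s(X_2) = √(3.7) = 1.9235
  s(X_3) = √(1.5) = 1.2247

Step 3 — r_{ij} = s_{ij} / (s_i · s_j):
  r[X_1,X_1] = 1 (diagonal).
  r[X_1,X_2] = -4.55 / (2.3875 · 1.9235) = -4.55 / 4.5924 = -0.9908
  r[X_1,X_3] = 2.5 / (2.3875 · 1.2247) = 2.5 / 2.924 = 0.855
  r[X_2,X_2] = 1 (diagonal).
  r[X_2,X_3] = -2 / (1.9235 · 1.2247) = -2 / 2.3558 = -0.849
  r[X_3,X_3] = 1 (diagonal).

R is symmetric with unit diagonal. Assembling:

R = [[1, -0.9908, 0.855],
 [-0.9908, 1, -0.849],
 [0.855, -0.849, 1]]


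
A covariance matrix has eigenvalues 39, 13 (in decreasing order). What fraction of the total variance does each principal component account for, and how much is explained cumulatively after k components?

Step 1 — total variance = trace(Sigma) = Σ λ_i = 39 + 13 = 52.

Step 2 — fraction explained by component i = λ_i / Σ λ:
  PC1: 39/52 = 0.75
  PC2: 13/52 = 0.25

Step 3 — cumulative fraction after k components = (λ_1 + ... + λ_k) / Σ λ:
  k = 1: 39/52 = 0.75
  k = 2: (39 + 13)/52 = 52/52 = 1

Summary (fraction, with percent):

explained: PC1 0.75 (75%), PC2 0.25 (25%);  cumulative: 0.75, 1


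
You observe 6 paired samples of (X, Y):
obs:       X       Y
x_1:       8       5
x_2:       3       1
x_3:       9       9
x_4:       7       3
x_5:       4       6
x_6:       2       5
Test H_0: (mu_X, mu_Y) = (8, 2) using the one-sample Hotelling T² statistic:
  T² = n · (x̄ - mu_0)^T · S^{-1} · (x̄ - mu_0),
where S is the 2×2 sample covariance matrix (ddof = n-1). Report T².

Step 1 — sample mean vector:
  mean(X) = (8 + 3 + 9 + 7 + 4 + 2) / 6 = 33/6 = 5.5
  mean(Y) = (5 + 1 + 9 + 3 + 6 + 5) / 6 = 29/6 = 4.8333
  x̄ = (5.5, 4.8333),  deviation x̄ - mu_0 = (5.5, 4.8333) - (8, 2) = (-2.5, 2.8333).

Step 2 — sample covariance matrix, S[i,j] = (1/(n-1)) · Σ_k (x_{k,i} - mean_i) · (x_{k,j} - mean_j), divisor n-1 = 5:
  S[X,X] = ((2.5)·(2.5) + (-2.5)·(-2.5) + (3.5)·(3.5) + (1.5)·(1.5) + (-1.5)·(-1.5) + (-3.5)·(-3.5)) / 5 = 41.5/5 = 8.3
  S[X,Y] = ((2.5)·(0.1667) + (-2.5)·(-3.8333) + (3.5)·(4.1667) + (1.5)·(-1.8333) + (-1.5)·(1.1667) + (-3.5)·(0.1667)) / 5 = 19.5/5 = 3.9
  S[Y,Y] = ((0.1667)·(0.1667) + (-3.8333)·(-3.8333) + (4.1667)·(4.1667) + (-1.8333)·(-1.8333) + (1.1667)·(1.1667) + (0.1667)·(0.1667)) / 5 = 36.8333/5 = 7.3667
  S = [[8.3, 3.9],
 [3.9, 7.3667]].

Step 3 — invert S. det(S) = 8.3·7.3667 - (3.9)² = 45.9333.
  S^{-1} = (1/det) · [[d, -b], [-b, a]] = [[0.1604, -0.0849],
 [-0.0849, 0.1807]].

Step 4 — quadratic form (x̄ - mu_0)^T · S^{-1} · (x̄ - mu_0):
  S^{-1} · (x̄ - mu_0) = (-0.6415, 0.7242),
  (x̄ - mu_0)^T · [...] = (-2.5)·(-0.6415) + (2.8333)·(0.7242) = 3.6558.

Step 5 — scale by n: T² = 6 · 3.6558 = 21.9347.

T² ≈ 21.9347


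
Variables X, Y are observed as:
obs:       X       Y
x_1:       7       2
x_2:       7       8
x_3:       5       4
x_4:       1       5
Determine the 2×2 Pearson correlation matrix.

Step 1 — column means:
  mean(X) = (7 + 7 + 5 + 1) / 4 = 20/4 = 5
  mean(Y) = (2 + 8 + 4 + 5) / 4 = 19/4 = 4.75

Step 2 — sample variances and covariances s[i,j] = (1/(n-1)) · Σ_k (x_{k,i} - mean_i) · (x_{k,j} - mean_j), with n-1 = 3:
  s[X,X] = ((2)·(2) + (2)·(2) + (0)·(0) + (-4)·(-4)) / 3 = 24/3 = 8
  s[X,Y] = ((2)·(-2.75) + (2)·(3.25) + (0)·(-0.75) + (-4)·(0.25)) / 3 = 0/3 = 0
  s[Y,Y] = ((-2.75)·(-2.75) + (3.25)·(3.25) + (-0.75)·(-0.75) + (0.25)·(0.25)) / 3 = 18.75/3 = 6.25
  Sample standard deviations s_i = √(s[i,i]):
  s(X) = √(8) = 2.8284
  s(Y) = √(6.25) = 2.5

Step 3 — r_{ij} = s_{ij} / (s_i · s_j):
  r[X,X] = 1 (diagonal).
  r[X,Y] = 0 / (2.8284 · 2.5) = 0 / 7.0711 = 0
  r[Y,Y] = 1 (diagonal).

R is symmetric with unit diagonal. Assembling:

R = [[1, 0],
 [0, 1]]


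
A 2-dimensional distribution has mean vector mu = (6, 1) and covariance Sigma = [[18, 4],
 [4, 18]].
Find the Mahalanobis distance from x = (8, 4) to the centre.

Step 1 — centre the observation: (x - mu) = (2, 3).

Step 2 — invert Sigma. det(Sigma) = 18·18 - (4)² = 308.
  Sigma^{-1} = (1/det) · [[d, -b], [-b, a]] = [[0.0584, -0.013],
 [-0.013, 0.0584]].

Step 3 — form the quadratic (x - mu)^T · Sigma^{-1} · (x - mu):
  Sigma^{-1} · (x - mu) = (0.0779, 0.1494).
  (x - mu)^T · [Sigma^{-1} · (x - mu)] = (2)·(0.0779) + (3)·(0.1494) = 0.6039.

Step 4 — take square root: d = √(0.6039) ≈ 0.7771.

d(x, mu) = √(0.6039) ≈ 0.7771


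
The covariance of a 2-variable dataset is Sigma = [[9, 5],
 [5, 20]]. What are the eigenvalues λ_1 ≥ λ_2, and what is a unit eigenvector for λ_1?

Step 1 — characteristic polynomial of 2×2 Sigma:
  det(Sigma - λI) = λ² - trace · λ + det = 0.
  trace = 9 + 20 = 29, det = 9·20 - (5)² = 155.
Step 2 — discriminant:
  Δ = trace² - 4·det = 841 - 620 = 221.
Step 3 — eigenvalues:
  λ = (trace ± √Δ)/2 = (29 ± 14.8661)/2,
  λ_1 = 21.933,  λ_2 = 7.067.

Step 4 — unit eigenvector for λ_1: solve (Sigma - λ_1 I)v = 0. First row:
  (9 - 21.933)·v_x + (5)·v_y = 0, i.e. (-12.933)·v_x + (5)·v_y = 0,
  so v ∝ (b, λ_1 - a) = (5, 12.933) = u.
  ||u|| = √((5)² + (12.933)²) = √(192.2634) ≈ 13.8659,
  v_1 = u/||u|| ≈ (0.3606, 0.9327) (||v_1|| = 1).

λ_1 = 21.933,  λ_2 = 7.067;  v_1 ≈ (0.3606, 0.9327)


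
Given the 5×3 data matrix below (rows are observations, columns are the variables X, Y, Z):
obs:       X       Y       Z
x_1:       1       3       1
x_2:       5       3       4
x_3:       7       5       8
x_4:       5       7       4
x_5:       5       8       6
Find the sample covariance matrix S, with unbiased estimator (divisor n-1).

Step 1 — column means:
  mean(X) = (1 + 5 + 7 + 5 + 5) / 5 = 23/5 = 4.6
  mean(Y) = (3 + 3 + 5 + 7 + 8) / 5 = 26/5 = 5.2
  mean(Z) = (1 + 4 + 8 + 4 + 6) / 5 = 23/5 = 4.6

Step 2 — sample covariance S[i,j] = (1/(n-1)) · Σ_k (x_{k,i} - mean_i) · (x_{k,j} - mean_j), with n-1 = 4.
  S[X,X] = ((-3.6)·(-3.6) + (0.4)·(0.4) + (2.4)·(2.4) + (0.4)·(0.4) + (0.4)·(0.4)) / 4 = 19.2/4 = 4.8
  S[X,Y] = ((-3.6)·(-2.2) + (0.4)·(-2.2) + (2.4)·(-0.2) + (0.4)·(1.8) + (0.4)·(2.8)) / 4 = 8.4/4 = 2.1
  S[X,Z] = ((-3.6)·(-3.6) + (0.4)·(-0.6) + (2.4)·(3.4) + (0.4)·(-0.6) + (0.4)·(1.4)) / 4 = 21.2/4 = 5.3
  S[Y,Y] = ((-2.2)·(-2.2) + (-2.2)·(-2.2) + (-0.2)·(-0.2) + (1.8)·(1.8) + (2.8)·(2.8)) / 4 = 20.8/4 = 5.2
  S[Y,Z] = ((-2.2)·(-3.6) + (-2.2)·(-0.6) + (-0.2)·(3.4) + (1.8)·(-0.6) + (2.8)·(1.4)) / 4 = 11.4/4 = 2.85
  S[Z,Z] = ((-3.6)·(-3.6) + (-0.6)·(-0.6) + (3.4)·(3.4) + (-0.6)·(-0.6) + (1.4)·(1.4)) / 4 = 27.2/4 = 6.8

S is symmetric (S[j,i] = S[i,j]). Assembling:

S = [[4.8, 2.1, 5.3],
 [2.1, 5.2, 2.85],
 [5.3, 2.85, 6.8]]


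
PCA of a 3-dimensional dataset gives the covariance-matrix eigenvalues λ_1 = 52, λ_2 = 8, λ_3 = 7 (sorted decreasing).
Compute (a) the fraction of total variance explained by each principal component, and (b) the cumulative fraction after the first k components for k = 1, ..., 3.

Step 1 — total variance = trace(Sigma) = Σ λ_i = 52 + 8 + 7 = 67.

Step 2 — fraction explained by component i = λ_i / Σ λ:
  PC1: 52/67 = 0.7761
  PC2: 8/67 = 0.1194
  PC3: 7/67 = 0.1045

Step 3 — cumulative fraction after k components = (λ_1 + ... + λ_k) / Σ λ:
  k = 1: 52/67 = 0.7761
  k = 2: (52 + 8)/67 = 60/67 = 0.8955
  k = 3: (52 + 8 + 7)/67 = 67/67 = 1

Summary (fraction, with percent):

explained: PC1 0.7761 (77.61%), PC2 0.1194 (11.94%), PC3 0.1045 (10.45%);  cumulative: 0.7761, 0.8955, 1


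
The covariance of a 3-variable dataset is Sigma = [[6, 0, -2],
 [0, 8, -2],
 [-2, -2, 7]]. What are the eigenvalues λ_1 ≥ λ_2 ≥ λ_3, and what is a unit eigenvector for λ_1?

Step 1 — characteristic polynomial p(λ) = det(λI - Sigma) = λ³ - tr·λ² + c_1·λ - det, where tr = trace, c_1 = sum of the principal 2×2 minors, det = det(Sigma):
  tr = 6 + 8 + 7 = 21,
  c_1 = (6·8 - (0)²) + (6·7 - (-2)²) + (8·7 - (-2)²) = 48 + 38 + 52 = 138,
  det = 6·(8·7 - (-2)²) - (0)·((0)·7 - (-2)·(-2)) + (-2)·((0)·(-2) - 8·(-2)) = 6·(52) - (0)·(-4) + (-2)·(16) = 280.
  So p(λ) = λ³ - 21λ² + 138λ - 280.
Step 2 — look for an integer root (rational root theorem: any rational root is an integer divisor of 280). Testing λ = 4:
  p(4) = 64 - 336 + 552 - 280 = 0  ✓
  Dividing out (λ - 4): p(λ) = (λ - 4)(λ² - 17λ + 70).
Step 3 — remaining eigenvalues from the quadratic λ² - 17λ + 70 = 0:
  Δ = 17² - 4·70 = 289 - 280 = 9,  λ = (17 ± √9)/2 = (17 ± 3)/2 = 10 or 7.
  Sorted: λ_1 = 10,  λ_2 = 7,  λ_3 = 4  (check: sum = 21 = tr ✓).

Step 4 — unit eigenvector for λ_1 = 10: v spans the null space of (Sigma - λ_1 I), whose rows are
  r_1 = (-4, 0, -2),  r_2 = (0, -2, -2),  r_3 = (-2, -2, -3).
  v is orthogonal to every row, so take v ∝ r_1 × r_2 = ((0)·(-2) - (-2)·(-2), (-2)·(0) - (-4)·(-2), (-4)·(-2) - (0)·(0)) = (-4, -8, 8).
  Rescale (divide by 4; multiply by -1 so the first nonzero entry is positive): u = (1, 2, -2).
  ||u|| = √((1)² + (2)² + (-2)²) = √(9) = 3,  v_1 = u/||u|| ≈ (0.3333, 0.6667, -0.6667) (||v_1|| = 1).

λ_1 = 10,  λ_2 = 7,  λ_3 = 4;  v_1 ≈ (0.3333, 0.6667, -0.6667)


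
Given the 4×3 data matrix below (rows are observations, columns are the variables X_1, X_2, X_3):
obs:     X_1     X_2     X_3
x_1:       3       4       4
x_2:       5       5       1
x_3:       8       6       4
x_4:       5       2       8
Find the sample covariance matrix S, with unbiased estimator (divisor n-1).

Step 1 — column means:
  mean(X_1) = (3 + 5 + 8 + 5) / 4 = 21/4 = 5.25
  mean(X_2) = (4 + 5 + 6 + 2) / 4 = 17/4 = 4.25
  mean(X_3) = (4 + 1 + 4 + 8) / 4 = 17/4 = 4.25

Step 2 — sample covariance S[i,j] = (1/(n-1)) · Σ_k (x_{k,i} - mean_i) · (x_{k,j} - mean_j), with n-1 = 3.
  S[X_1,X_1] = ((-2.25)·(-2.25) + (-0.25)·(-0.25) + (2.75)·(2.75) + (-0.25)·(-0.25)) / 3 = 12.75/3 = 4.25
  S[X_1,X_2] = ((-2.25)·(-0.25) + (-0.25)·(0.75) + (2.75)·(1.75) + (-0.25)·(-2.25)) / 3 = 5.75/3 = 1.9167
  S[X_1,X_3] = ((-2.25)·(-0.25) + (-0.25)·(-3.25) + (2.75)·(-0.25) + (-0.25)·(3.75)) / 3 = -0.25/3 = -0.0833
  S[X_2,X_2] = ((-0.25)·(-0.25) + (0.75)·(0.75) + (1.75)·(1.75) + (-2.25)·(-2.25)) / 3 = 8.75/3 = 2.9167
  S[X_2,X_3] = ((-0.25)·(-0.25) + (0.75)·(-3.25) + (1.75)·(-0.25) + (-2.25)·(3.75)) / 3 = -11.25/3 = -3.75
  S[X_3,X_3] = ((-0.25)·(-0.25) + (-3.25)·(-3.25) + (-0.25)·(-0.25) + (3.75)·(3.75)) / 3 = 24.75/3 = 8.25

S is symmetric (S[j,i] = S[i,j]). Assembling:

S = [[4.25, 1.9167, -0.0833],
 [1.9167, 2.9167, -3.75],
 [-0.0833, -3.75, 8.25]]
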